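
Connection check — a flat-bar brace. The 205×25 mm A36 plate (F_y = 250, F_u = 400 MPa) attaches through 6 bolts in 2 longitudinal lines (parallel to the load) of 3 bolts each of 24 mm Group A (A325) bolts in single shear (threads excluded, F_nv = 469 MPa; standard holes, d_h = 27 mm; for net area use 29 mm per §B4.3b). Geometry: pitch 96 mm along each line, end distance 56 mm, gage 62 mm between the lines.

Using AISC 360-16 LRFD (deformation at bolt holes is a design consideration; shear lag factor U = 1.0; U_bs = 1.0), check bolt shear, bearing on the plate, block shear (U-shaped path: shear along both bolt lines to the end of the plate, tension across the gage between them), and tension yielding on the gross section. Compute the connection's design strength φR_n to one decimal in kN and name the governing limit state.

Bolt shear: A_b = π(24)²/4 = 452.39 mm². φR_n = 0.75 × 469 × 452.39 × 6 × 1 = 954.8 kN.
Bearing (25 mm plate, F_u = 400 MPa): end bolts L_c = 56 − 27/2 = 42.5, R_n = min(1.2×42.5×25×400, 2.4×24×25×400) = 510 kN/bolt; interior L_c = 96 − 27 = 69, R_n = 576 kN/bolt. φR_n = 0.75 × (2×510 + 4×576) = 2493.0 kN.
Block shear: shear path 2×[56+2×96] = 2×248 mm, A_gv = 12400, A_nv = 2×(248 − 2.5×29)×25 = 8775 mm²; tension across gage: (62 − 1×29)×25 = 825 mm². R_n = min(0.6×400×8775, 0.6×250×12400) + 1.0×400×825 = min(2106, 1860) + 330 = 2190 kN. φR_n = 0.75 × 2190 = 1642.5 kN.
Tension yield (gross): A_g = 205×25 = 5125 mm². φR_n = 0.90 × 250 × 5125 = 1153.1 kN.
Governing: min(954.8, 2493.0, 1642.5, 1153.1) = 954.8 kN → bolt shear.

954.8 kN (bolt shear governs)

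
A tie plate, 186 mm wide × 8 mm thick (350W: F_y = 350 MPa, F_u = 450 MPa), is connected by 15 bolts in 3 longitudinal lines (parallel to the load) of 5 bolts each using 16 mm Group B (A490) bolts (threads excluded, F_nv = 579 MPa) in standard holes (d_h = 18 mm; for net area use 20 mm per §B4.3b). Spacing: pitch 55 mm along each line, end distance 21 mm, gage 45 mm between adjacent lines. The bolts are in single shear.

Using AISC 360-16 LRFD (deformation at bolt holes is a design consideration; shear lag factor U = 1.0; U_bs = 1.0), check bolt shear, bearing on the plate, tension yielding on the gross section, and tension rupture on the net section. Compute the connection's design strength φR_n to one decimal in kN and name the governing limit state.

340.2 kN (net-section rupture governs)

Bolt shear: A_b = π(16)²/4 = 201.06 mm². φR_n = 0.75 × 579 × 201.06 × 15 × 1 = 1309.7 kN.
Bearing (8 mm plate, F_u = 450 MPa): end bolts L_c = 21 − 18/2 = 12, R_n = min(1.2×12×8×450, 2.4×16×8×450) = 51.84 kN/bolt; interior L_c = 55 − 18 = 37, R_n = 138.24 kN/bolt. φR_n = 0.75 × (3×51.84 + 12×138.24) = 1360.8 kN.
Tension yield (gross): A_g = 186×8 = 1488 mm². φR_n = 0.90 × 350 × 1488 = 468.7 kN.
Tension rupture (net): A_n = (186 − 3×20)×8 = 1008 mm² (U = 1.0, A_e = A_n). φR_n = 0.75 × 450 × 1008 = 340.2 kN.
Governing: min(1309.7, 1360.8, 468.7, 340.2) = 340.2 kN → net-section rupture.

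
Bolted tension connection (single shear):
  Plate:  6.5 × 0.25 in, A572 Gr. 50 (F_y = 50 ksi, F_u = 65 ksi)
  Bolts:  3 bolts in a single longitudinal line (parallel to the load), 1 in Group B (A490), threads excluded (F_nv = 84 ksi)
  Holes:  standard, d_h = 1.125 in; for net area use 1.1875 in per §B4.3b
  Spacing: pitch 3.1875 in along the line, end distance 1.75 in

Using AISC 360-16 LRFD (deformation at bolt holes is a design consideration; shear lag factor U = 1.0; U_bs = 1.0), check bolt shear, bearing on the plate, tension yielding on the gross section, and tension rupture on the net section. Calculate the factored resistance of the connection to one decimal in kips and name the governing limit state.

Bolt shear: A_b = π(1)²/4 = 0.7854 in². φR_n = 0.75 × 84 × 0.7854 × 3 × 1 = 148.4 kips.
Bearing (0.25 in plate, F_u = 65 ksi): end bolts L_c = 1.75 − 1.125/2 = 1.1875, R_n = min(1.2×1.1875×0.25×65, 2.4×1×0.25×65) = 23.156 kips/bolt; interior L_c = 3.1875 − 1.125 = 2.0625, R_n = 39 kips/bolt. φR_n = 0.75 × (1×23.156 + 2×39) = 75.9 kips.
Tension yield (gross): A_g = 6.5×0.25 = 1.625 in². φR_n = 0.90 × 50 × 1.625 = 73.1 kips.
Tension rupture (net): A_n = (6.5 − 1×1.1875)×0.25 = 1.3281 in² (U = 1.0, A_e = A_n). φR_n = 0.75 × 65 × 1.3281 = 64.7 kips.
Governing: min(148.4, 75.9, 73.1, 64.7) = 64.7 kips → net-section rupture.

64.7 kips (net-section rupture governs)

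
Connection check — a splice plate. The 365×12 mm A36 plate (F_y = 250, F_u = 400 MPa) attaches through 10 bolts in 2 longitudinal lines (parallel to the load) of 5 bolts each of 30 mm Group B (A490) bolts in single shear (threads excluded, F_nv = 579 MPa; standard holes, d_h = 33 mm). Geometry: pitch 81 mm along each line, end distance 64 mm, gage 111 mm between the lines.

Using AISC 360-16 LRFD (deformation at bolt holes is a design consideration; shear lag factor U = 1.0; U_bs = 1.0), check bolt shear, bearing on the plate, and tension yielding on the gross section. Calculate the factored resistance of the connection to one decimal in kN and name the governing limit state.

985.5 kN (gross-section yield governs)

Bolt shear: A_b = π(30)²/4 = 706.86 mm². φR_n = 0.75 × 579 × 706.86 × 10 × 1 = 3069.5 kN.
Bearing (12 mm plate, F_u = 400 MPa): end bolts L_c = 64 − 33/2 = 47.5, R_n = min(1.2×47.5×12×400, 2.4×30×12×400) = 273.6 kN/bolt; interior L_c = 81 − 33 = 48, R_n = 276.48 kN/bolt. φR_n = 0.75 × (2×273.6 + 8×276.48) = 2069.3 kN.
Tension yield (gross): A_g = 365×12 = 4380 mm². φR_n = 0.90 × 250 × 4380 = 985.5 kN.
Governing: min(3069.5, 2069.3, 985.5) = 985.5 kN → gross-section yield.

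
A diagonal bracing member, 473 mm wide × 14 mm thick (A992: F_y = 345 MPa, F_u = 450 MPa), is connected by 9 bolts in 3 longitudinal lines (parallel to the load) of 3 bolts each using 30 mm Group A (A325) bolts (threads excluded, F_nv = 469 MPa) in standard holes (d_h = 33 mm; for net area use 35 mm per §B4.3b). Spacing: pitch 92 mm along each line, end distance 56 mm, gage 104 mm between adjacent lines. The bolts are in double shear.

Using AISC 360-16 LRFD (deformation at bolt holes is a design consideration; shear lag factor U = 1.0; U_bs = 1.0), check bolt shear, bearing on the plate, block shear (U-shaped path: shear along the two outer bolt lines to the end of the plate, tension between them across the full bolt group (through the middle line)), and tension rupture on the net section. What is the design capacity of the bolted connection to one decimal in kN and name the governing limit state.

1516.7 kN (block shear governs)

Bolt shear: A_b = π(30)²/4 = 706.86 mm². φR_n = 0.75 × 469 × 706.86 × 9 × 2 = 4475.5 kN.
Bearing (14 mm plate, F_u = 450 MPa): end bolts L_c = 56 − 33/2 = 39.5, R_n = min(1.2×39.5×14×450, 2.4×30×14×450) = 298.62 kN/bolt; interior L_c = 92 − 33 = 59, R_n = 446.04 kN/bolt. φR_n = 0.75 × (3×298.62 + 6×446.04) = 2679.1 kN.
Block shear: shear path 2×[56+2×92] = 2×240 mm, A_gv = 6720, A_nv = 2×(240 − 2.5×35)×14 = 4270 mm²; tension across gage: (208 − 2×35)×14 = 1932 mm². R_n = min(0.6×450×4270, 0.6×345×6720) + 1.0×450×1932 = min(1152.9, 1391) + 869.4 = 2022.3 kN. φR_n = 0.75 × 2022.3 = 1516.7 kN.
Tension rupture (net): A_n = (473 − 3×35)×14 = 5152 mm² (U = 1.0, A_e = A_n). φR_n = 0.75 × 450 × 5152 = 1738.8 kN.
Governing: min(4475.5, 2679.1, 1516.7, 1738.8) = 1516.7 kN → block shear.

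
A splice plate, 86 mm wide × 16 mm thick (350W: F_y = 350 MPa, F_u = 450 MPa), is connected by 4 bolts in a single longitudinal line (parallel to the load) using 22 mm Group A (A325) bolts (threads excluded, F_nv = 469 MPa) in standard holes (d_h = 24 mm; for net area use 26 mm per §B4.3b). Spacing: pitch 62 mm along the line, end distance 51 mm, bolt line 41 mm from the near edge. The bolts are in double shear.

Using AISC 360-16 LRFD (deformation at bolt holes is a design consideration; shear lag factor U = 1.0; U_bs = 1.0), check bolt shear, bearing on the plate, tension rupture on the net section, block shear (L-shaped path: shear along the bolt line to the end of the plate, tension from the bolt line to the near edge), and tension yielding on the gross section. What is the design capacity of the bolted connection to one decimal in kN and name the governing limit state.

Bolt shear: A_b = π(22)²/4 = 380.13 mm². φR_n = 0.75 × 469 × 380.13 × 4 × 2 = 1069.7 kN.
Bearing (16 mm plate, F_u = 450 MPa): end bolts L_c = 51 − 24/2 = 39, R_n = min(1.2×39×16×450, 2.4×22×16×450) = 336.96 kN/bolt; interior L_c = 62 − 24 = 38, R_n = 328.32 kN/bolt. φR_n = 0.75 × (1×336.96 + 3×328.32) = 991.4 kN.
Tension rupture (net): A_n = (86 − 1×26)×16 = 960 mm² (U = 1.0, A_e = A_n). φR_n = 0.75 × 450 × 960 = 324.0 kN.
Block shear: shear path 1×[51+3×62] = 1×237 mm, A_gv = 3792, A_nv = 1×(237 − 3.5×26)×16 = 2336 mm²; tension to near edge: (41 − 0.5×26)×16 = 448 mm². R_n = min(0.6×450×2336, 0.6×350×3792) + 1.0×450×448 = min(630.72, 796.32) + 201.6 = 832.32 kN. φR_n = 0.75 × 832.32 = 624.2 kN.
Tension yield (gross): A_g = 86×16 = 1376 mm². φR_n = 0.90 × 350 × 1376 = 433.4 kN.
Governing: min(1069.7, 991.4, 324.0, 624.2, 433.4) = 324.0 kN → net-section rupture.

324.0 kN (net-section rupture governs)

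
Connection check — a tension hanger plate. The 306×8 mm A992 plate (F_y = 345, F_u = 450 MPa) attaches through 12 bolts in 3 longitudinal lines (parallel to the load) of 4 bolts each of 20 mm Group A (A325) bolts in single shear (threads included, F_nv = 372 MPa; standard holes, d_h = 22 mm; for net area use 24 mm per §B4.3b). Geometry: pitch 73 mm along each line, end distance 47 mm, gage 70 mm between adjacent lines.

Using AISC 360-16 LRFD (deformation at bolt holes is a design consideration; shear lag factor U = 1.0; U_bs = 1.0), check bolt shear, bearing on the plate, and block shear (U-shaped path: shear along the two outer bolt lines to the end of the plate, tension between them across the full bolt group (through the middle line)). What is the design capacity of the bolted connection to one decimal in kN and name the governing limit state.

Bolt shear: A_b = π(20)²/4 = 314.16 mm². φR_n = 0.75 × 372 × 314.16 × 12 × 1 = 1051.8 kN.
Bearing (8 mm plate, F_u = 450 MPa): end bolts L_c = 47 − 22/2 = 36, R_n = min(1.2×36×8×450, 2.4×20×8×450) = 155.52 kN/bolt; interior L_c = 73 − 22 = 51, R_n = 172.8 kN/bolt. φR_n = 0.75 × (3×155.52 + 9×172.8) = 1516.3 kN.
Block shear: shear path 2×[47+3×73] = 2×266 mm, A_gv = 4256, A_nv = 2×(266 − 3.5×24)×8 = 2912 mm²; tension across gage: (140 − 2×24)×8 = 736 mm². R_n = min(0.6×450×2912, 0.6×345×4256) + 1.0×450×736 = min(786.24, 880.99) + 331.2 = 1117.4 kN. φR_n = 0.75 × 1117.4 = 838.1 kN.
Governing: min(1051.8, 1516.3, 838.1) = 838.1 kN → block shear.

838.1 kN (block shear governs)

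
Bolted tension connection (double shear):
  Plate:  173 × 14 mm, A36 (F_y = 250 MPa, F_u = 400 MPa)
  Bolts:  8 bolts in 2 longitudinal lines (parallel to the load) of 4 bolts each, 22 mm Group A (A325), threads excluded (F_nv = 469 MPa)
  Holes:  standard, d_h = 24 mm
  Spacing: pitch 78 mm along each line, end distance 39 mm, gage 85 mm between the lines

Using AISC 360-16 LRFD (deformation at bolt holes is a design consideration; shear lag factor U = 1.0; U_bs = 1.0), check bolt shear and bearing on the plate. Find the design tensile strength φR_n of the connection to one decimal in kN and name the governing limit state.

Bolt shear: A_b = π(22)²/4 = 380.13 mm². φR_n = 0.75 × 469 × 380.13 × 8 × 2 = 2139.4 kN.
Bearing (14 mm plate, F_u = 400 MPa): end bolts L_c = 39 − 24/2 = 27, R_n = min(1.2×27×14×400, 2.4×22×14×400) = 181.44 kN/bolt; interior L_c = 78 − 24 = 54, R_n = 295.68 kN/bolt. φR_n = 0.75 × (2×181.44 + 6×295.68) = 1602.7 kN.
Governing: min(2139.4, 1602.7) = 1602.7 kN → bearing.

1602.7 kN (bearing governs)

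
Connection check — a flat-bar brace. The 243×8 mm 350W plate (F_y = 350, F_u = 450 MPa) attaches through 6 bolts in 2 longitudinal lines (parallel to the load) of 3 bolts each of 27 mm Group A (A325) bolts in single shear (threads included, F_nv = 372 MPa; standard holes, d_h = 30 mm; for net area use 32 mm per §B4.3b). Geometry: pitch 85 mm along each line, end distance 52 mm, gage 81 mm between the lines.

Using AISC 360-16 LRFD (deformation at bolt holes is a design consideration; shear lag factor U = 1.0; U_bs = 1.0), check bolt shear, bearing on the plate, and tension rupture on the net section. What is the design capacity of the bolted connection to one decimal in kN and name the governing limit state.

483.3 kN (net-section rupture governs)

Bolt shear: A_b = π(27)²/4 = 572.56 mm². φR_n = 0.75 × 372 × 572.56 × 6 × 1 = 958.5 kN.
Bearing (8 mm plate, F_u = 450 MPa): end bolts L_c = 52 − 30/2 = 37, R_n = min(1.2×37×8×450, 2.4×27×8×450) = 159.84 kN/bolt; interior L_c = 85 − 30 = 55, R_n = 233.28 kN/bolt. φR_n = 0.75 × (2×159.84 + 4×233.28) = 939.6 kN.
Tension rupture (net): A_n = (243 − 2×32)×8 = 1432 mm² (U = 1.0, A_e = A_n). φR_n = 0.75 × 450 × 1432 = 483.3 kN.
Governing: min(958.5, 939.6, 483.3) = 483.3 kN → net-section rupture.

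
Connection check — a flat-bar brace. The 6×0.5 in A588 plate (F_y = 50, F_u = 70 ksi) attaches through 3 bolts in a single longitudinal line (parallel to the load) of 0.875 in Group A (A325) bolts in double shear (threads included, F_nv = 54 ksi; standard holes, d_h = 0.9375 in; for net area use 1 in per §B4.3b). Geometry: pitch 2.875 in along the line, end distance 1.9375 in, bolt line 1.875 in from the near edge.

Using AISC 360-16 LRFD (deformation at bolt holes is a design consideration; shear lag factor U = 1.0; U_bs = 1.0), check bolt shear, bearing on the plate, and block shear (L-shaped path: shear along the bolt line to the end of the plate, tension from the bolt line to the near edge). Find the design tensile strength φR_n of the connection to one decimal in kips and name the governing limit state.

Bolt shear: A_b = π(0.875)²/4 = 0.60132 in². φR_n = 0.75 × 54 × 0.60132 × 3 × 2 = 146.1 kips.
Bearing (0.5 in plate, F_u = 70 ksi): end bolts L_c = 1.9375 − 0.9375/2 = 1.46875, R_n = min(1.2×1.46875×0.5×70, 2.4×0.875×0.5×70) = 61.688 kips/bolt; interior L_c = 2.875 − 0.9375 = 1.9375, R_n = 73.5 kips/bolt. φR_n = 0.75 × (1×61.688 + 2×73.5) = 156.5 kips.
Block shear: shear path 1×[1.9375+2×2.875] = 1×7.6875 in, A_gv = 3.8438, A_nv = 1×(7.6875 − 2.5×1)×0.5 = 2.5938 in²; tension to near edge: (1.875 − 0.5×1)×0.5 = 0.6875 in². R_n = min(0.6×70×2.5938, 0.6×50×3.8438) + 1.0×70×0.6875 = min(108.94, 115.31) + 48.125 = 157.07 kips. φR_n = 0.75 × 157.07 = 117.8 kips.
Governing: min(146.1, 156.5, 117.8) = 117.8 kips → block shear.

117.8 kips (block shear governs)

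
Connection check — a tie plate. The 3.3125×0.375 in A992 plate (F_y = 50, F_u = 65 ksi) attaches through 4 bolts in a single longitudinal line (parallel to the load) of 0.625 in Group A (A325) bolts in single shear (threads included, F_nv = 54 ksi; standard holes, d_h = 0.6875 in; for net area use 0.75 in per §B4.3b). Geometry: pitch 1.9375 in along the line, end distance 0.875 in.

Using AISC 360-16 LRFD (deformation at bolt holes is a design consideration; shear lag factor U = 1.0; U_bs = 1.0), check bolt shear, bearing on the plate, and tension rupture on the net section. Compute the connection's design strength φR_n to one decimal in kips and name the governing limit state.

46.8 kips (net-section rupture governs)

Bolt shear: A_b = π(0.625)²/4 = 0.3068 in². φR_n = 0.75 × 54 × 0.3068 × 4 × 1 = 49.7 kips.
Bearing (0.375 in plate, F_u = 65 ksi): end bolts L_c = 0.875 − 0.6875/2 = 0.53125, R_n = min(1.2×0.53125×0.375×65, 2.4×0.625×0.375×65) = 15.539 kips/bolt; interior L_c = 1.9375 − 0.6875 = 1.25, R_n = 36.563 kips/bolt. φR_n = 0.75 × (1×15.539 + 3×36.563) = 93.9 kips.
Tension rupture (net): A_n = (3.3125 − 1×0.75)×0.375 = 0.96094 in² (U = 1.0, A_e = A_n). φR_n = 0.75 × 65 × 0.96094 = 46.8 kips.
Governing: min(49.7, 93.9, 46.8) = 46.8 kips → net-section rupture.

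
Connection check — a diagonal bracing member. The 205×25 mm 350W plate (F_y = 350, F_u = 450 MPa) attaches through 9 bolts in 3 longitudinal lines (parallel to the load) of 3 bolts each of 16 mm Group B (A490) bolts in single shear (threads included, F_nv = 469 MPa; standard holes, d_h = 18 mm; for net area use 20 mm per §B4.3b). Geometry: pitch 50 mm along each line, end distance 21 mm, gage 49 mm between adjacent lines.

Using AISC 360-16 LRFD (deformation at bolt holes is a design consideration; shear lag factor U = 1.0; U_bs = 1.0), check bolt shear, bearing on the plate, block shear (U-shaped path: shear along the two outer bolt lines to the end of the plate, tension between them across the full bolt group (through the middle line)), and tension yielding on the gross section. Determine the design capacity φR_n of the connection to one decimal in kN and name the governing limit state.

Bolt shear: A_b = π(16)²/4 = 201.06 mm². φR_n = 0.75 × 469 × 201.06 × 9 × 1 = 636.5 kN.
Bearing (25 mm plate, F_u = 450 MPa): end bolts L_c = 21 − 18/2 = 12, R_n = min(1.2×12×25×450, 2.4×16×25×450) = 162 kN/bolt; interior L_c = 50 − 18 = 32, R_n = 432 kN/bolt. φR_n = 0.75 × (3×162 + 6×432) = 2308.5 kN.
Block shear: shear path 2×[21+2×50] = 2×121 mm, A_gv = 6050, A_nv = 2×(121 − 2.5×20)×25 = 3550 mm²; tension across gage: (98 − 2×20)×25 = 1450 mm². R_n = min(0.6×450×3550, 0.6×350×6050) + 1.0×450×1450 = min(958.5, 1270.5) + 652.5 = 1611 kN. φR_n = 0.75 × 1611 = 1208.3 kN.
Tension yield (gross): A_g = 205×25 = 5125 mm². φR_n = 0.90 × 350 × 5125 = 1614.4 kN.
Governing: min(636.5, 2308.5, 1208.3, 1614.4) = 636.5 kN → bolt shear.

636.5 kN (bolt shear governs)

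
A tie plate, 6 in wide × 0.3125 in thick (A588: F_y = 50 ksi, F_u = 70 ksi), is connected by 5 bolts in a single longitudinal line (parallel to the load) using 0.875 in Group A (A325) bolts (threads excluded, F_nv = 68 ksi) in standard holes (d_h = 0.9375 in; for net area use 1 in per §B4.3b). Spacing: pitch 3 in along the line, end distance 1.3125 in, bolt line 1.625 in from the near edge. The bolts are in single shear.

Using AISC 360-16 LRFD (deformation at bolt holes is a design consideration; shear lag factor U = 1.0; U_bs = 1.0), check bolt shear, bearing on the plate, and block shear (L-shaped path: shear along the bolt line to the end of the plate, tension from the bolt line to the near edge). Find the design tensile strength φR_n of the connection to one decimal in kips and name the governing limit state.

Bolt shear: A_b = π(0.875)²/4 = 0.60132 in². φR_n = 0.75 × 68 × 0.60132 × 5 × 1 = 153.3 kips.
Bearing (0.3125 in plate, F_u = 70 ksi): end bolts L_c = 1.3125 − 0.9375/2 = 0.84375, R_n = min(1.2×0.84375×0.3125×70, 2.4×0.875×0.3125×70) = 22.148 kips/bolt; interior L_c = 3 − 0.9375 = 2.0625, R_n = 45.938 kips/bolt. φR_n = 0.75 × (1×22.148 + 4×45.938) = 154.4 kips.
Block shear: shear path 1×[1.3125+4×3] = 1×13.3125 in, A_gv = 4.1602, A_nv = 1×(13.3125 − 4.5×1)×0.3125 = 2.7539 in²; tension to near edge: (1.625 − 0.5×1)×0.3125 = 0.35156 in². R_n = min(0.6×70×2.7539, 0.6×50×4.1602) + 1.0×70×0.35156 = min(115.66, 124.81) + 24.609 = 140.27 kips. φR_n = 0.75 × 140.27 = 105.2 kips.
Governing: min(153.3, 154.4, 105.2) = 105.2 kips → block shear.

105.2 kips (block shear governs)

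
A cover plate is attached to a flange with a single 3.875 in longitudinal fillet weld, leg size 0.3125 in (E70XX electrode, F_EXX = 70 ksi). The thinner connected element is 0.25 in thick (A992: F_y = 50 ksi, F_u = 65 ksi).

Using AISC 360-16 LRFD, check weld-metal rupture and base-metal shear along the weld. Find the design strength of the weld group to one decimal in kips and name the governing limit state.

27.0 kips (weld metal governs)

Weld metal: throat = 0.707×0.3125 = 0.22094 in, L = 3.875 in. φR_n = 0.75 × 0.6 × 70 × 0.22094 × 3.875 = 27.0 kips.
Base metal shear (0.25 in plate): yield φR_n = 1.0×0.6×50×0.25×3.875 = 29.1 kips; rupture φR_n = 0.75×0.6×65×0.25×3.875 = 28.3 kips; take 28.3 kips (rupture).
Governing: min(27.0, 28.3) = 27.0 kips → weld metal.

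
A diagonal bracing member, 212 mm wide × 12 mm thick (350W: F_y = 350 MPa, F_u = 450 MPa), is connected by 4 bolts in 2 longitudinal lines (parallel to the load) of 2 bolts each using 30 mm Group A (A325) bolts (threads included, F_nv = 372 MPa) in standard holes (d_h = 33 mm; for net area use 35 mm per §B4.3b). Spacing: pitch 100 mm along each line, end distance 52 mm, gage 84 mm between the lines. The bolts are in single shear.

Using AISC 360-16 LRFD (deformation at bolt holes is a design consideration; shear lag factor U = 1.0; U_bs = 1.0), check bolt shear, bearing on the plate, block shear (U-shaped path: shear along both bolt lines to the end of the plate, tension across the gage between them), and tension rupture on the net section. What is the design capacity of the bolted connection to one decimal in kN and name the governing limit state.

575.1 kN (net-section rupture governs)

Bolt shear: A_b = π(30)²/4 = 706.86 mm². φR_n = 0.75 × 372 × 706.86 × 4 × 1 = 788.9 kN.
Bearing (12 mm plate, F_u = 450 MPa): end bolts L_c = 52 − 33/2 = 35.5, R_n = min(1.2×35.5×12×450, 2.4×30×12×450) = 230.04 kN/bolt; interior L_c = 100 − 33 = 67, R_n = 388.8 kN/bolt. φR_n = 0.75 × (2×230.04 + 2×388.8) = 928.3 kN.
Block shear: shear path 2×[52+1×100] = 2×152 mm, A_gv = 3648, A_nv = 2×(152 − 1.5×35)×12 = 2388 mm²; tension across gage: (84 − 1×35)×12 = 588 mm². R_n = min(0.6×450×2388, 0.6×350×3648) + 1.0×450×588 = min(644.76, 766.08) + 264.6 = 909.36 kN. φR_n = 0.75 × 909.36 = 682.0 kN.
Tension rupture (net): A_n = (212 − 2×35)×12 = 1704 mm² (U = 1.0, A_e = A_n). φR_n = 0.75 × 450 × 1704 = 575.1 kN.
Governing: min(788.9, 928.3, 682.0, 575.1) = 575.1 kN → net-section rupture.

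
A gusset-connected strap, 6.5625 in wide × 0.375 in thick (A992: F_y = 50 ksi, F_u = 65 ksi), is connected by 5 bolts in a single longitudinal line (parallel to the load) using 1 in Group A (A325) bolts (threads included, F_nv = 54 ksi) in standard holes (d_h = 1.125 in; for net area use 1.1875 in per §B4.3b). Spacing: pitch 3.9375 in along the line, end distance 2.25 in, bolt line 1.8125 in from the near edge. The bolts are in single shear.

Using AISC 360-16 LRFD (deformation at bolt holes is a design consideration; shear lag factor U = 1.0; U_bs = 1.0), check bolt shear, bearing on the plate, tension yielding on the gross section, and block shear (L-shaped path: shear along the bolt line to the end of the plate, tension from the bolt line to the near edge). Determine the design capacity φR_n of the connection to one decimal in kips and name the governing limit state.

Bolt shear: A_b = π(1)²/4 = 0.7854 in². φR_n = 0.75 × 54 × 0.7854 × 5 × 1 = 159.0 kips.
Bearing (0.375 in plate, F_u = 65 ksi): end bolts L_c = 2.25 − 1.125/2 = 1.6875, R_n = min(1.2×1.6875×0.375×65, 2.4×1×0.375×65) = 49.359 kips/bolt; interior L_c = 3.9375 − 1.125 = 2.8125, R_n = 58.5 kips/bolt. φR_n = 0.75 × (1×49.359 + 4×58.5) = 212.5 kips.
Tension yield (gross): A_g = 6.5625×0.375 = 2.4609 in². φR_n = 0.90 × 50 × 2.4609 = 110.7 kips.
Block shear: shear path 1×[2.25+4×3.9375] = 1×18 in, A_gv = 6.75, A_nv = 1×(18 − 4.5×1.1875)×0.375 = 4.7461 in²; tension to near edge: (1.8125 − 0.5×1.1875)×0.375 = 0.45703 in². R_n = min(0.6×65×4.7461, 0.6×50×6.75) + 1.0×65×0.45703 = min(185.1, 202.5) + 29.707 = 214.81 kips. φR_n = 0.75 × 214.81 = 161.1 kips.
Governing: min(159.0, 212.5, 110.7, 161.1) = 110.7 kips → gross-section yield.

110.7 kips (gross-section yield governs)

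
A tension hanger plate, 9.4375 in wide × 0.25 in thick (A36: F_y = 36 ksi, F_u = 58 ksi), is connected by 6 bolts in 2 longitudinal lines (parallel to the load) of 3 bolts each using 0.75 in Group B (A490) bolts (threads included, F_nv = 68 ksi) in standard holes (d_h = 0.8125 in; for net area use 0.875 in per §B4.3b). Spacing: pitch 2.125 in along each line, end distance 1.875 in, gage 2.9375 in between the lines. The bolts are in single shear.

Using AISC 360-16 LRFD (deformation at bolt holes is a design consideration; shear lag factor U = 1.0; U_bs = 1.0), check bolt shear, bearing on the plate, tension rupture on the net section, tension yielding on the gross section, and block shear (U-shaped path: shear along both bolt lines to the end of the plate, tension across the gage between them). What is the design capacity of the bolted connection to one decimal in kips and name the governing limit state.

Bolt shear: A_b = π(0.75)²/4 = 0.44179 in². φR_n = 0.75 × 68 × 0.44179 × 6 × 1 = 135.2 kips.
Bearing (0.25 in plate, F_u = 58 ksi): end bolts L_c = 1.875 − 0.8125/2 = 1.46875, R_n = min(1.2×1.46875×0.25×58, 2.4×0.75×0.25×58) = 25.556 kips/bolt; interior L_c = 2.125 − 0.8125 = 1.3125, R_n = 22.838 kips/bolt. φR_n = 0.75 × (2×25.556 + 4×22.838) = 106.8 kips.
Tension rupture (net): A_n = (9.4375 − 2×0.875)×0.25 = 1.9219 in² (U = 1.0, A_e = A_n). φR_n = 0.75 × 58 × 1.9219 = 83.6 kips.
Tension yield (gross): A_g = 9.4375×0.25 = 2.3594 in². φR_n = 0.90 × 36 × 2.3594 = 76.4 kips.
Block shear: shear path 2×[1.875+2×2.125] = 2×6.125 in, A_gv = 3.0625, A_nv = 2×(6.125 − 2.5×0.875)×0.25 = 1.9688 in²; tension across gage: (2.9375 − 1×0.875)×0.25 = 0.51563 in². R_n = min(0.6×58×1.9688, 0.6×36×3.0625) + 1.0×58×0.51563 = min(68.514, 66.15) + 29.907 = 96.057 kips. φR_n = 0.75 × 96.057 = 72.0 kips.
Governing: min(135.2, 106.8, 83.6, 76.4, 72.0) = 72.0 kips → block shear.

72.0 kips (block shear governs)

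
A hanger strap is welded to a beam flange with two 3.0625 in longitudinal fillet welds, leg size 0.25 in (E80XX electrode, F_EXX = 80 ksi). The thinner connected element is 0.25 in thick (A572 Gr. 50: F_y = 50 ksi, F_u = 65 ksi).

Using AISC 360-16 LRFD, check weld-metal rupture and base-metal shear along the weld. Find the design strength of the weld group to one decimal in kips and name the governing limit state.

39.0 kips (weld metal governs)

Weld metal: throat = 0.707×0.25 = 0.17675 in, L = 2×3.0625 = 6.125 in. φR_n = 0.75 × 0.6 × 80 × 0.17675 × 6.125 = 39.0 kips.
Base metal shear (0.25 in plate): yield φR_n = 1.0×0.6×50×0.25×6.125 = 45.9 kips; rupture φR_n = 0.75×0.6×65×0.25×6.125 = 44.8 kips; take 44.8 kips (rupture).
Governing: min(39.0, 44.8) = 39.0 kips → weld metal.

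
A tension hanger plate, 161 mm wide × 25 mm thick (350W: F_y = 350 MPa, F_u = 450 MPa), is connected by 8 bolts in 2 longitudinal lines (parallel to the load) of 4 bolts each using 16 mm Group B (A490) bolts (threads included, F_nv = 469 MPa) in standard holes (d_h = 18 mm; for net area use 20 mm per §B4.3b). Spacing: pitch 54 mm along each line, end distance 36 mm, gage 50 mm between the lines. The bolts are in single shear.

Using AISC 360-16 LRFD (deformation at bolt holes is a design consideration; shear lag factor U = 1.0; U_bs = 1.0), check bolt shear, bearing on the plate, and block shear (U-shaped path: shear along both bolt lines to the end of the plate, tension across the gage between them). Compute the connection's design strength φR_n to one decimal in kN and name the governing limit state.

565.8 kN (bolt shear governs)

Bolt shear: A_b = π(16)²/4 = 201.06 mm². φR_n = 0.75 × 469 × 201.06 × 8 × 1 = 565.8 kN.
Bearing (25 mm plate, F_u = 450 MPa): end bolts L_c = 36 − 18/2 = 27, R_n = min(1.2×27×25×450, 2.4×16×25×450) = 364.5 kN/bolt; interior L_c = 54 − 18 = 36, R_n = 432 kN/bolt. φR_n = 0.75 × (2×364.5 + 6×432) = 2490.8 kN.
Block shear: shear path 2×[36+3×54] = 2×198 mm, A_gv = 9900, A_nv = 2×(198 − 3.5×20)×25 = 6400 mm²; tension across gage: (50 − 1×20)×25 = 750 mm². R_n = min(0.6×450×6400, 0.6×350×9900) + 1.0×450×750 = min(1728, 2079) + 337.5 = 2065.5 kN. φR_n = 0.75 × 2065.5 = 1549.1 kN.
Governing: min(565.8, 2490.8, 1549.1) = 565.8 kN → bolt shear.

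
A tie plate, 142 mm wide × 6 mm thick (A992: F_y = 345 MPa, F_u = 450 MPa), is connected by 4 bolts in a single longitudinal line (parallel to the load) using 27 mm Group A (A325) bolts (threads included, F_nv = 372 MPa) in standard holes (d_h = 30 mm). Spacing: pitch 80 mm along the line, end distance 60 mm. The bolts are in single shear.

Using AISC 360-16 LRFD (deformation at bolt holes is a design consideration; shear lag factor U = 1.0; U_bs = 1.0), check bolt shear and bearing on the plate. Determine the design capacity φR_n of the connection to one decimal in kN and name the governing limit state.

Bolt shear: A_b = π(27)²/4 = 572.56 mm². φR_n = 0.75 × 372 × 572.56 × 4 × 1 = 639.0 kN.
Bearing (6 mm plate, F_u = 450 MPa): end bolts L_c = 60 − 30/2 = 45, R_n = min(1.2×45×6×450, 2.4×27×6×450) = 145.8 kN/bolt; interior L_c = 80 − 30 = 50, R_n = 162 kN/bolt. φR_n = 0.75 × (1×145.8 + 3×162) = 473.9 kN.
Governing: min(639.0, 473.9) = 473.9 kN → bearing.

473.9 kN (bearing governs)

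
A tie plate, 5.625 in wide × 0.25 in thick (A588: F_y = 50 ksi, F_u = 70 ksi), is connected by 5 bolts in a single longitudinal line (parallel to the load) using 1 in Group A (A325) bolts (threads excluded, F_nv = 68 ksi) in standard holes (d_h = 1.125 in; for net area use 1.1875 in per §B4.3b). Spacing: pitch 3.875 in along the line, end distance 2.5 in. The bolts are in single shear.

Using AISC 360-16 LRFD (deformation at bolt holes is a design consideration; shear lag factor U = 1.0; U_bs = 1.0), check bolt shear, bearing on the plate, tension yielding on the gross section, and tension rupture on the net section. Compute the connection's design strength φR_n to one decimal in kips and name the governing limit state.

58.2 kips (net-section rupture governs)

Bolt shear: A_b = π(1)²/4 = 0.7854 in². φR_n = 0.75 × 68 × 0.7854 × 5 × 1 = 200.3 kips.
Bearing (0.25 in plate, F_u = 70 ksi): end bolts L_c = 2.5 − 1.125/2 = 1.9375, R_n = min(1.2×1.9375×0.25×70, 2.4×1×0.25×70) = 40.688 kips/bolt; interior L_c = 3.875 − 1.125 = 2.75, R_n = 42 kips/bolt. φR_n = 0.75 × (1×40.688 + 4×42) = 156.5 kips.
Tension yield (gross): A_g = 5.625×0.25 = 1.4063 in². φR_n = 0.90 × 50 × 1.4063 = 63.3 kips.
Tension rupture (net): A_n = (5.625 − 1×1.1875)×0.25 = 1.1094 in² (U = 1.0, A_e = A_n). φR_n = 0.75 × 70 × 1.1094 = 58.2 kips.
Governing: min(200.3, 156.5, 63.3, 58.2) = 58.2 kips → net-section rupture.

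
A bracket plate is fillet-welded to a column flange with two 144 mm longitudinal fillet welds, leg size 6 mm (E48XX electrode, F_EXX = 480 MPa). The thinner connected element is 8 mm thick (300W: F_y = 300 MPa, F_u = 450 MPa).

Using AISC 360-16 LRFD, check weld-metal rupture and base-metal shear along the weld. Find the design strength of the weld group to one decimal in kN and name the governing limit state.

263.9 kN (weld metal governs)

Weld metal: throat = 0.707×6 = 4.242 mm, L = 2×144 = 288 mm. φR_n = 0.75 × 0.6 × 480 × 4.242 × 288 = 263.9 kN.
Base metal shear (8 mm plate): yield φR_n = 1.0×0.6×300×8×288 = 414.7 kN; rupture φR_n = 0.75×0.6×450×8×288 = 466.6 kN; take 414.7 kN (yield).
Governing: min(263.9, 414.7) = 263.9 kN → weld metal.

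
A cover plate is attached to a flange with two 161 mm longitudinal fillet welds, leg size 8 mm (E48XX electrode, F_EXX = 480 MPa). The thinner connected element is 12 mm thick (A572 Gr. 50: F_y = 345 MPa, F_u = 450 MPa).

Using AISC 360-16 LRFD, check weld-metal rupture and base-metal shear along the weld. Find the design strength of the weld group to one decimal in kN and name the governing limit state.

Weld metal: throat = 0.707×8 = 5.656 mm, L = 2×161 = 322 mm. φR_n = 0.75 × 0.6 × 480 × 5.656 × 322 = 393.4 kN.
Base metal shear (12 mm plate): yield φR_n = 1.0×0.6×345×12×322 = 799.8 kN; rupture φR_n = 0.75×0.6×450×12×322 = 782.5 kN; take 782.5 kN (rupture).
Governing: min(393.4, 782.5) = 393.4 kN → weld metal.

393.4 kN (weld metal governs)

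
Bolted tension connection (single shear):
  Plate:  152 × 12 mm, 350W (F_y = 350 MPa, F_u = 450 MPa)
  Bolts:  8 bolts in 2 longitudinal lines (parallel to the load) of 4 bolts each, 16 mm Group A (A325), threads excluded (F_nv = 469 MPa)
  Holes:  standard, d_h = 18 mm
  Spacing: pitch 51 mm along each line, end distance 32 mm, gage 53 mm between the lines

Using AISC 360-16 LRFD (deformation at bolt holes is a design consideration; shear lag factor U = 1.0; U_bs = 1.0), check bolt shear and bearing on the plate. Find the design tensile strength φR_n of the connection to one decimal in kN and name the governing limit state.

565.8 kN (bolt shear governs)

Bolt shear: A_b = π(16)²/4 = 201.06 mm². φR_n = 0.75 × 469 × 201.06 × 8 × 1 = 565.8 kN.
Bearing (12 mm plate, F_u = 450 MPa): end bolts L_c = 32 − 18/2 = 23, R_n = min(1.2×23×12×450, 2.4×16×12×450) = 149.04 kN/bolt; interior L_c = 51 − 18 = 33, R_n = 207.36 kN/bolt. φR_n = 0.75 × (2×149.04 + 6×207.36) = 1156.7 kN.
Governing: min(565.8, 1156.7) = 565.8 kN → bolt shear.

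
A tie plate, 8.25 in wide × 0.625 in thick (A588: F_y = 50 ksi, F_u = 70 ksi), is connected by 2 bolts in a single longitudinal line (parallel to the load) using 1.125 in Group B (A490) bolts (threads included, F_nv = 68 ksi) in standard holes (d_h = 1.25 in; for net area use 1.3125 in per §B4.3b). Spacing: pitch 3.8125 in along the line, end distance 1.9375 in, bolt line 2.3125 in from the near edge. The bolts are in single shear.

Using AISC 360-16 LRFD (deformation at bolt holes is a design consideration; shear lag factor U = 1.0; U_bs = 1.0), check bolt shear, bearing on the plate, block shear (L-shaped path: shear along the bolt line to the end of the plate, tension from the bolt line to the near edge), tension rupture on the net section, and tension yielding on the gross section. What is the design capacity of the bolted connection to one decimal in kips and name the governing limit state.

101.4 kips (bolt shear governs)

Bolt shear: A_b = π(1.125)²/4 = 0.99402 in². φR_n = 0.75 × 68 × 0.99402 × 2 × 1 = 101.4 kips.
Bearing (0.625 in plate, F_u = 70 ksi): end bolts L_c = 1.9375 − 1.25/2 = 1.3125, R_n = min(1.2×1.3125×0.625×70, 2.4×1.125×0.625×70) = 68.906 kips/bolt; interior L_c = 3.8125 − 1.25 = 2.5625, R_n = 118.13 kips/bolt. φR_n = 0.75 × (1×68.906 + 1×118.13) = 140.3 kips.
Block shear: shear path 1×[1.9375+1×3.8125] = 1×5.75 in, A_gv = 3.5938, A_nv = 1×(5.75 − 1.5×1.3125)×0.625 = 2.3633 in²; tension to near edge: (2.3125 − 0.5×1.3125)×0.625 = 1.0352 in². R_n = min(0.6×70×2.3633, 0.6×50×3.5938) + 1.0×70×1.0352 = min(99.259, 107.81) + 72.464 = 171.72 kips. φR_n = 0.75 × 171.72 = 128.8 kips.
Tension rupture (net): A_n = (8.25 − 1×1.3125)×0.625 = 4.3359 in² (U = 1.0, A_e = A_n). φR_n = 0.75 × 70 × 4.3359 = 227.6 kips.
Tension yield (gross): A_g = 8.25×0.625 = 5.1563 in². φR_n = 0.90 × 50 × 5.1563 = 232.0 kips.
Governing: min(101.4, 140.3, 128.8, 227.6, 232.0) = 101.4 kips → bolt shear.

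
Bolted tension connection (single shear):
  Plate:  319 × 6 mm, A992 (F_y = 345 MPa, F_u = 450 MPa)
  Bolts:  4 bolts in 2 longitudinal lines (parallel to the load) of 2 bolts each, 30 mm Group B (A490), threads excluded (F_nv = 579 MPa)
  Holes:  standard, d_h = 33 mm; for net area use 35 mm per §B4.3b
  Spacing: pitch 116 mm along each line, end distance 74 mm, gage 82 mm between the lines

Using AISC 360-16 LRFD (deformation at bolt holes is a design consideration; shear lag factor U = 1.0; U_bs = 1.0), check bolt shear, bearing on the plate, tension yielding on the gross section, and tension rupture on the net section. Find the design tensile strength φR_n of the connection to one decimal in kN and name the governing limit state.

504.2 kN (net-section rupture governs)

Bolt shear: A_b = π(30)²/4 = 706.86 mm². φR_n = 0.75 × 579 × 706.86 × 4 × 1 = 1227.8 kN.
Bearing (6 mm plate, F_u = 450 MPa): end bolts L_c = 74 − 33/2 = 57.5, R_n = min(1.2×57.5×6×450, 2.4×30×6×450) = 186.3 kN/bolt; interior L_c = 116 − 33 = 83, R_n = 194.4 kN/bolt. φR_n = 0.75 × (2×186.3 + 2×194.4) = 571.1 kN.
Tension yield (gross): A_g = 319×6 = 1914 mm². φR_n = 0.90 × 345 × 1914 = 594.3 kN.
Tension rupture (net): A_n = (319 − 2×35)×6 = 1494 mm² (U = 1.0, A_e = A_n). φR_n = 0.75 × 450 × 1494 = 504.2 kN.
Governing: min(1227.8, 571.1, 594.3, 504.2) = 504.2 kN → net-section rupture.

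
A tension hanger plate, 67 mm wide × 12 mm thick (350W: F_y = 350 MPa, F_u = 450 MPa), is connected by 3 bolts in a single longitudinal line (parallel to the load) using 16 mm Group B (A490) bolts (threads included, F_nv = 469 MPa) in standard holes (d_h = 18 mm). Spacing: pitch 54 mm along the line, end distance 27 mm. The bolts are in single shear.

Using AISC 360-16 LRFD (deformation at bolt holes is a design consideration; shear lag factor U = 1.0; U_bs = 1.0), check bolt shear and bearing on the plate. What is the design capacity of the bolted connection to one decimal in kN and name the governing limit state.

212.2 kN (bolt shear governs)

Bolt shear: A_b = π(16)²/4 = 201.06 mm². φR_n = 0.75 × 469 × 201.06 × 3 × 1 = 212.2 kN.
Bearing (12 mm plate, F_u = 450 MPa): end bolts L_c = 27 − 18/2 = 18, R_n = min(1.2×18×12×450, 2.4×16×12×450) = 116.64 kN/bolt; interior L_c = 54 − 18 = 36, R_n = 207.36 kN/bolt. φR_n = 0.75 × (1×116.64 + 2×207.36) = 398.5 kN.
Governing: min(212.2, 398.5) = 212.2 kN → bolt shear.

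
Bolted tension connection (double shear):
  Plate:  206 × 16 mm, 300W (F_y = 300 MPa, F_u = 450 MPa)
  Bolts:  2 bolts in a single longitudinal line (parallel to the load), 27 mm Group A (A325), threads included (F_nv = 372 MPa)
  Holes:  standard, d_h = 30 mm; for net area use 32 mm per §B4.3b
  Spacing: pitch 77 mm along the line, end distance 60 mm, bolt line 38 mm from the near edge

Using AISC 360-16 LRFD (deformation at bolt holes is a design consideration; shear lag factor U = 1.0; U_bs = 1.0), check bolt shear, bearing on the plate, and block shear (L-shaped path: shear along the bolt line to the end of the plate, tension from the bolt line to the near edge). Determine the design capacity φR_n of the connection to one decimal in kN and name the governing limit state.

Bolt shear: A_b = π(27)²/4 = 572.56 mm². φR_n = 0.75 × 372 × 572.56 × 2 × 2 = 639.0 kN.
Bearing (16 mm plate, F_u = 450 MPa): end bolts L_c = 60 − 30/2 = 45, R_n = min(1.2×45×16×450, 2.4×27×16×450) = 388.8 kN/bolt; interior L_c = 77 − 30 = 47, R_n = 406.08 kN/bolt. φR_n = 0.75 × (1×388.8 + 1×406.08) = 596.2 kN.
Block shear: shear path 1×[60+1×77] = 1×137 mm, A_gv = 2192, A_nv = 1×(137 − 1.5×32)×16 = 1424 mm²; tension to near edge: (38 − 0.5×32)×16 = 352 mm². R_n = min(0.6×450×1424, 0.6×300×2192) + 1.0×450×352 = min(384.48, 394.56) + 158.4 = 542.88 kN. φR_n = 0.75 × 542.88 = 407.2 kN.
Governing: min(639.0, 596.2, 407.2) = 407.2 kN → block shear.

407.2 kN (block shear governs)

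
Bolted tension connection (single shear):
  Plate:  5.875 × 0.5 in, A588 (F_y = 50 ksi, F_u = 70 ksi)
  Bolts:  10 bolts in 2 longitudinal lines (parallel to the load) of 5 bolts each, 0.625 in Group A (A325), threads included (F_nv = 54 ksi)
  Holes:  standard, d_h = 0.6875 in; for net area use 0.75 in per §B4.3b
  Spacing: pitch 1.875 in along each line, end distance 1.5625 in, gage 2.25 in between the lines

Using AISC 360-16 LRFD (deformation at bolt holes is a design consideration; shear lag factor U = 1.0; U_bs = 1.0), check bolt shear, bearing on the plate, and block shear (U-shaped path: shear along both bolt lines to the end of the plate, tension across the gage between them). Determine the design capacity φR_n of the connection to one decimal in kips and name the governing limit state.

124.3 kips (bolt shear governs)

Bolt shear: A_b = π(0.625)²/4 = 0.3068 in². φR_n = 0.75 × 54 × 0.3068 × 10 × 1 = 124.3 kips.
Bearing (0.5 in plate, F_u = 70 ksi): end bolts L_c = 1.5625 − 0.6875/2 = 1.21875, R_n = min(1.2×1.21875×0.5×70, 2.4×0.625×0.5×70) = 51.188 kips/bolt; interior L_c = 1.875 − 0.6875 = 1.1875, R_n = 49.875 kips/bolt. φR_n = 0.75 × (2×51.188 + 8×49.875) = 376.0 kips.
Block shear: shear path 2×[1.5625+4×1.875] = 2×9.0625 in, A_gv = 9.0625, A_nv = 2×(9.0625 − 4.5×0.75)×0.5 = 5.6875 in²; tension across gage: (2.25 − 1×0.75)×0.5 = 0.75 in². R_n = min(0.6×70×5.6875, 0.6×50×9.0625) + 1.0×70×0.75 = min(238.88, 271.88) + 52.5 = 291.38 kips. φR_n = 0.75 × 291.38 = 218.5 kips.
Governing: min(124.3, 376.0, 218.5) = 124.3 kips → bolt shear.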